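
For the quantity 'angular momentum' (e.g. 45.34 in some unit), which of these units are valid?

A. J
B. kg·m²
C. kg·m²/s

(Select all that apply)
C

angular momentum has SI base units: kg * m^2 / s

Checking each option against kg * m^2 / s:
  A. J: ✗ does not match
  B. kg·m²: ✗ does not match
  C. kg·m²/s: ✓ matches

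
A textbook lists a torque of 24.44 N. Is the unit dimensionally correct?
No

torque has SI base units: kg * m^2 / s^2
N does NOT reduce to kg * m^2 / s^2; a valid unit for torque would be e.g. N·m.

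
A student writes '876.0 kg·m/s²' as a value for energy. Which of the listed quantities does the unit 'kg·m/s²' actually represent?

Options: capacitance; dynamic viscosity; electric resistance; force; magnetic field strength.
force

energy should have units dimensionally equivalent to kg * m^2 / s^2 (e.g. J).
The given unit 'kg·m/s²' reduces to kg * m / s^2. Of the listed options, that is the dimensionality of force.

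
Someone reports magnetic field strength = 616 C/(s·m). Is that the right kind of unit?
Yes

magnetic field strength has SI base units: A / m
C/(s·m) reduces to the same SI base units, so it is a valid unit for magnetic field strength.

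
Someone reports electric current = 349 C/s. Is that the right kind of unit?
Yes

electric current has SI base units: A
C/s reduces to the same SI base units, so it is a valid unit for electric current.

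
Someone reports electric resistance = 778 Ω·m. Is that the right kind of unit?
No

electric resistance has SI base units: kg * m^2 / (A^2 * s^3)
Ω·m does NOT reduce to kg * m^2 / (A^2 * s^3); a valid unit for electric resistance would be e.g. Ω.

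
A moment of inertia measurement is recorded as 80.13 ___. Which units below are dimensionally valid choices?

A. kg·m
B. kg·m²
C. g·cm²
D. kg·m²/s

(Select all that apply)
B, C

moment of inertia has SI base units: kg * m^2

Checking each option against kg * m^2:
  A. kg·m: ✗ does not match
  B. kg·m²: ✓ matches
  C. g·cm²: ✓ matches
  D. kg·m²/s: ✗ does not match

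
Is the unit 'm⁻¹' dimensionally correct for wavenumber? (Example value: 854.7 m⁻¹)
Yes

wavenumber has SI base units: 1 / m
m⁻¹ reduces to the same SI base units, so it is a valid unit for wavenumber.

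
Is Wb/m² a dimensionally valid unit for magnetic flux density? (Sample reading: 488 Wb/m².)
Yes

magnetic flux density has SI base units: kg / (A * s^2)
Wb/m² reduces to the same SI base units, so it is a valid unit for magnetic flux density.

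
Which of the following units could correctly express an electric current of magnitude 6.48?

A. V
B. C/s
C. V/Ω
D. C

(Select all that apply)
B, C

electric current has SI base units: A

Checking each option against A:
  A. V: ✗ does not match
  B. C/s: ✓ matches
  C. V/Ω: ✓ matches
  D. C: ✗ does not match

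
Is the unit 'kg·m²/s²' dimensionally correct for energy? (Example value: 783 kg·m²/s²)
Yes

energy has SI base units: kg * m^2 / s^2
kg·m²/s² reduces to the same SI base units, so it is a valid unit for energy.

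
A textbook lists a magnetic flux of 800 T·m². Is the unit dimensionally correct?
Yes

magnetic flux has SI base units: kg * m^2 / (A * s^2)
T·m² reduces to the same SI base units, so it is a valid unit for magnetic flux.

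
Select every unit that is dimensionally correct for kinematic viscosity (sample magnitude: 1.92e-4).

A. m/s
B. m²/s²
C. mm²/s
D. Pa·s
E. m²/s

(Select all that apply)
C, E

kinematic viscosity has SI base units: m^2 / s

Checking each option against m^2 / s:
  A. m/s: ✗ does not match
  B. m²/s²: ✗ does not match
  C. mm²/s: ✓ matches
  D. Pa·s: ✗ does not match
  E. m²/s: ✓ matches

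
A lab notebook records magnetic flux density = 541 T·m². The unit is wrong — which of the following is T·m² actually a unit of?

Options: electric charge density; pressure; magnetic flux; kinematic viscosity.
magnetic flux

magnetic flux density should have units dimensionally equivalent to kg / (A * s^2) (e.g. T).
The given unit 'T·m²' reduces to kg * m^2 / (A * s^2). Of the listed options, that is the dimensionality of magnetic flux.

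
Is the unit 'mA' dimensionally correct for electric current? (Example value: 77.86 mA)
Yes

electric current has SI base units: A
mA reduces to the same SI base units, so it is a valid unit for electric current.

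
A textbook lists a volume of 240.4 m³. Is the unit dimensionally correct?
Yes

volume has SI base units: m^3
m³ reduces to the same SI base units, so it is a valid unit for volume.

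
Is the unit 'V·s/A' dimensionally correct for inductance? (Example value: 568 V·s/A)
Yes

inductance has SI base units: kg * m^2 / (A^2 * s^2)
V·s/A reduces to the same SI base units, so it is a valid unit for inductance.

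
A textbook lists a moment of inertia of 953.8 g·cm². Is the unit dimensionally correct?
Yes

moment of inertia has SI base units: kg * m^2
g·cm² reduces to the same SI base units, so it is a valid unit for moment of inertia.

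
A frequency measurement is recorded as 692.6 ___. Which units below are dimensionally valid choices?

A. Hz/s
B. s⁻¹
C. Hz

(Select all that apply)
B, C

frequency has SI base units: 1 / s

Checking each option against 1 / s:
  A. Hz/s: ✗ does not match
  B. s⁻¹: ✓ matches
  C. Hz: ✓ matches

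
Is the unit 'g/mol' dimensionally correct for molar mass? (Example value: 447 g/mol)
Yes

molar mass has SI base units: kg / mol
g/mol reduces to the same SI base units, so it is a valid unit for molar mass.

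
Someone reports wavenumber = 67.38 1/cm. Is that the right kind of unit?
Yes

wavenumber has SI base units: 1 / m
1/cm reduces to the same SI base units, so it is a valid unit for wavenumber.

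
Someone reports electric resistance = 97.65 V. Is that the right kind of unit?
No

electric resistance has SI base units: kg * m^2 / (A^2 * s^3)
V does NOT reduce to kg * m^2 / (A^2 * s^3); a valid unit for electric resistance would be e.g. Ω.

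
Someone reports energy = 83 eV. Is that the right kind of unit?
Yes

energy has SI base units: kg * m^2 / s^2
eV reduces to the same SI base units, so it is a valid unit for energy.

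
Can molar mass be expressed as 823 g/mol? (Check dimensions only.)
Yes

molar mass has SI base units: kg / mol
g/mol reduces to the same SI base units, so it is a valid unit for molar mass.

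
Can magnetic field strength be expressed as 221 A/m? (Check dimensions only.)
Yes

magnetic field strength has SI base units: A / m
A/m reduces to the same SI base units, so it is a valid unit for magnetic field strength.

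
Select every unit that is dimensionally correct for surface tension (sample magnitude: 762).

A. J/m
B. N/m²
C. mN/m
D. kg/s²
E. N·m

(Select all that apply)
C, D

surface tension has SI base units: kg / s^2

Checking each option against kg / s^2:
  A. J/m: ✗ does not match
  B. N/m²: ✗ does not match
  C. mN/m: ✓ matches
  D. kg/s²: ✓ matches
  E. N·m: ✗ does not match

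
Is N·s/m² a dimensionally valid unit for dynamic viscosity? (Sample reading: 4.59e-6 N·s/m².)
Yes

dynamic viscosity has SI base units: kg / (m * s)
N·s/m² reduces to the same SI base units, so it is a valid unit for dynamic viscosity.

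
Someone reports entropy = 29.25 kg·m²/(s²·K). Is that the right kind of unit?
Yes

entropy has SI base units: kg * m^2 / (s^2 * K)
kg·m²/(s²·K) reduces to the same SI base units, so it is a valid unit for entropy.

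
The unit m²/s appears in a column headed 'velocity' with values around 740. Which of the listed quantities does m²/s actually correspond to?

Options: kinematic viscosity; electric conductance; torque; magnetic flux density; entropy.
kinematic viscosity

velocity should have units dimensionally equivalent to m / s (e.g. m/s).
The given unit 'm²/s' reduces to m^2 / s. Of the listed options, that is the dimensionality of kinematic viscosity.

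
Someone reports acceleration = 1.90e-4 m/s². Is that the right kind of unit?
Yes

acceleration has SI base units: m / s^2
m/s² reduces to the same SI base units, so it is a valid unit for acceleration.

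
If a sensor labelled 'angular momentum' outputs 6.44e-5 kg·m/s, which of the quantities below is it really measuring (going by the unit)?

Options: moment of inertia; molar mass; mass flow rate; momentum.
momentum

angular momentum should have units dimensionally equivalent to kg * m^2 / s (e.g. kg·m²/s).
The given unit 'kg·m/s' reduces to kg * m / s. Of the listed options, that is the dimensionality of momentum.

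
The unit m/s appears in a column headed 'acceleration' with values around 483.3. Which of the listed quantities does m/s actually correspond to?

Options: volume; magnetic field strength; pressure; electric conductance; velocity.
velocity

acceleration should have units dimensionally equivalent to m / s^2 (e.g. m/s²).
The given unit 'm/s' reduces to m / s. Of the listed options, that is the dimensionality of velocity.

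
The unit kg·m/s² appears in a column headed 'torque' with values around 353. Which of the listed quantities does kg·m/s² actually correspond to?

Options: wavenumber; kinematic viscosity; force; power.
force

torque should have units dimensionally equivalent to kg * m^2 / s^2 (e.g. N·m).
The given unit 'kg·m/s²' reduces to kg * m / s^2. Of the listed options, that is the dimensionality of force.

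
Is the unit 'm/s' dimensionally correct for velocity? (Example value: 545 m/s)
Yes

velocity has SI base units: m / s
m/s reduces to the same SI base units, so it is a valid unit for velocity.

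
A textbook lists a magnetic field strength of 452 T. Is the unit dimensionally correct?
No

magnetic field strength has SI base units: A / m
T does NOT reduce to A / m; a valid unit for magnetic field strength would be e.g. A/m.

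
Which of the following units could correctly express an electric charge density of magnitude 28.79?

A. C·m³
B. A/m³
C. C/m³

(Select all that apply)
C

electric charge density has SI base units: A * s / m^3

Checking each option against A * s / m^3:
  A. C·m³: ✗ does not match
  B. A/m³: ✗ does not match
  C. C/m³: ✓ matches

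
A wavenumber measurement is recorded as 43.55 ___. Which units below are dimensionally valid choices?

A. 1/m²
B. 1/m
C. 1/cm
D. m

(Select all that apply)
B, C

wavenumber has SI base units: 1 / m

Checking each option against 1 / m:
  A. 1/m²: ✗ does not match
  B. 1/m: ✓ matches
  C. 1/cm: ✓ matches
  D. m: ✗ does not match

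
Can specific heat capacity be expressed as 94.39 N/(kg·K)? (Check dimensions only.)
No

specific heat capacity has SI base units: m^2 / (s^2 * K)
N/(kg·K) does NOT reduce to m^2 / (s^2 * K); a valid unit for specific heat capacity would be e.g. J/(kg·K).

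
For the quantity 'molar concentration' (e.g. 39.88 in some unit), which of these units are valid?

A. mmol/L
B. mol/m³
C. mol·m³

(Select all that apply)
A, B

molar concentration has SI base units: mol / m^3

Checking each option against mol / m^3:
  A. mmol/L: ✓ matches
  B. mol/m³: ✓ matches
  C. mol·m³: ✗ does not match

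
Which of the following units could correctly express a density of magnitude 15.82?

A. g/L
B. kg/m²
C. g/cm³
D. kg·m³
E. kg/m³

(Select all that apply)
A, C, E

density has SI base units: kg / m^3

Checking each option against kg / m^3:
  A. g/L: ✓ matches
  B. kg/m²: ✗ does not match
  C. g/cm³: ✓ matches
  D. kg·m³: ✗ does not match
  E. kg/m³: ✓ matches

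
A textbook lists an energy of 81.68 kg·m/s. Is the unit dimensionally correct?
No

energy has SI base units: kg * m^2 / s^2
kg·m/s does NOT reduce to kg * m^2 / s^2; a valid unit for energy would be e.g. J.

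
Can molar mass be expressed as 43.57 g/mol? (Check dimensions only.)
Yes

molar mass has SI base units: kg / mol
g/mol reduces to the same SI base units, so it is a valid unit for molar mass.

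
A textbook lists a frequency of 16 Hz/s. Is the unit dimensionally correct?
No

frequency has SI base units: 1 / s
Hz/s does NOT reduce to 1 / s; a valid unit for frequency would be e.g. Hz.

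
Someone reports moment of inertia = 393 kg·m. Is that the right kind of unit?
No

moment of inertia has SI base units: kg * m^2
kg·m does NOT reduce to kg * m^2; a valid unit for moment of inertia would be e.g. kg·m².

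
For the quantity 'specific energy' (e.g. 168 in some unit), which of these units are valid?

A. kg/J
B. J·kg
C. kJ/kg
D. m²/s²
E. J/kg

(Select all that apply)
C, D, E

specific energy has SI base units: m^2 / s^2

Checking each option against m^2 / s^2:
  A. kg/J: ✗ does not match
  B. J·kg: ✗ does not match
  C. kJ/kg: ✓ matches
  D. m²/s²: ✓ matches
  E. J/kg: ✓ matches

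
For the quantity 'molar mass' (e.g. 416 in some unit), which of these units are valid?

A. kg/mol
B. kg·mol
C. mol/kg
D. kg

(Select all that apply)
A

molar mass has SI base units: kg / mol

Checking each option against kg / mol:
  A. kg/mol: ✓ matches
  B. kg·mol: ✗ does not match
  C. mol/kg: ✗ does not match
  D. kg: ✗ does not match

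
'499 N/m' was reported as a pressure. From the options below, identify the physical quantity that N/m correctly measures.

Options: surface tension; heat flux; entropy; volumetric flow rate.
surface tension

pressure should have units dimensionally equivalent to kg / (m * s^2) (e.g. Pa).
The given unit 'N/m' reduces to kg / s^2. Of the listed options, that is the dimensionality of surface tension.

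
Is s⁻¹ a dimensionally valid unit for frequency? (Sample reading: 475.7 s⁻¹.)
Yes

frequency has SI base units: 1 / s
s⁻¹ reduces to the same SI base units, so it is a valid unit for frequency.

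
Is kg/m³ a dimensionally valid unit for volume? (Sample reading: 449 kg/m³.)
No

volume has SI base units: m^3
kg/m³ does NOT reduce to m^3; a valid unit for volume would be e.g. m³.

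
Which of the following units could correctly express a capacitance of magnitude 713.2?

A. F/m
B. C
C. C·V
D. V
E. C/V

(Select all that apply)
E

capacitance has SI base units: A^2 * s^4 / (kg * m^2)

Checking each option against A^2 * s^4 / (kg * m^2):
  A. F/m: ✗ does not match
  B. C: ✗ does not match
  C. C·V: ✗ does not match
  D. V: ✗ does not match
  E. C/V: ✓ matches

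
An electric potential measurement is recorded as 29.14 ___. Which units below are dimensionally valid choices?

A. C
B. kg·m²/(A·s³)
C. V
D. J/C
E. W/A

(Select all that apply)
B, C, D, E

electric potential has SI base units: kg * m^2 / (A * s^3)

Checking each option against kg * m^2 / (A * s^3):
  A. C: ✗ does not match
  B. kg·m²/(A·s³): ✓ matches
  C. V: ✓ matches
  D. J/C: ✓ matches
  E. W/A: ✓ matches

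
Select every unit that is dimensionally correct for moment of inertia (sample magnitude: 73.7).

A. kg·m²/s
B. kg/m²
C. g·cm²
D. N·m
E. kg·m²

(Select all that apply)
C, E

moment of inertia has SI base units: kg * m^2

Checking each option against kg * m^2:
  A. kg·m²/s: ✗ does not match
  B. kg/m²: ✗ does not match
  C. g·cm²: ✓ matches
  D. N·m: ✗ does not match
  E. kg·m²: ✓ matches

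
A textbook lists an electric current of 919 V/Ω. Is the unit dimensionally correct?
Yes

electric current has SI base units: A
V/Ω reduces to the same SI base units, so it is a valid unit for electric current.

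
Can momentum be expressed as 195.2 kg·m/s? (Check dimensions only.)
Yes

momentum has SI base units: kg * m / s
kg·m/s reduces to the same SI base units, so it is a valid unit for momentum.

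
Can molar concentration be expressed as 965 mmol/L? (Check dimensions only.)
Yes

molar concentration has SI base units: mol / m^3
mmol/L reduces to the same SI base units, so it is a valid unit for molar concentration.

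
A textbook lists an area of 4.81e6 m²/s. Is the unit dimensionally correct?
No

area has SI base units: m^2
m²/s does NOT reduce to m^2; a valid unit for area would be e.g. m².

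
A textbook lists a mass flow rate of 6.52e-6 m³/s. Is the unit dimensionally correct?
No

mass flow rate has SI base units: kg / s
m³/s does NOT reduce to kg / s; a valid unit for mass flow rate would be e.g. kg/s.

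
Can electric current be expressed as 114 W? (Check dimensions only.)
No

electric current has SI base units: A
W does NOT reduce to A; a valid unit for electric current would be e.g. A.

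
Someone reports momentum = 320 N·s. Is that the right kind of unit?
Yes

momentum has SI base units: kg * m / s
N·s reduces to the same SI base units, so it is a valid unit for momentum.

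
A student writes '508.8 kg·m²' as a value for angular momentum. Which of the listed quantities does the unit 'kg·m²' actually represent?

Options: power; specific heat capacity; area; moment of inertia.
moment of inertia

angular momentum should have units dimensionally equivalent to kg * m^2 / s (e.g. kg·m²/s).
The given unit 'kg·m²' reduces to kg * m^2. Of the listed options, that is the dimensionality of moment of inertia.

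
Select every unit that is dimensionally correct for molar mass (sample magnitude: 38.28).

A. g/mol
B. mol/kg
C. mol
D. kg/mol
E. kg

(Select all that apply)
A, D

molar mass has SI base units: kg / mol

Checking each option against kg / mol:
  A. g/mol: ✓ matches
  B. mol/kg: ✗ does not match
  C. mol: ✗ does not match
  D. kg/mol: ✓ matches
  E. kg: ✗ does not match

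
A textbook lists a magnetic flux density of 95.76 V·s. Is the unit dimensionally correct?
No

magnetic flux density has SI base units: kg / (A * s^2)
V·s does NOT reduce to kg / (A * s^2); a valid unit for magnetic flux density would be e.g. T.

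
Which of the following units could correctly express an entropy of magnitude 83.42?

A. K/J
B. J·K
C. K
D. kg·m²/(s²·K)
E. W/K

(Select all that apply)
D

entropy has SI base units: kg * m^2 / (s^2 * K)

Checking each option against kg * m^2 / (s^2 * K):
  A. K/J: ✗ does not match
  B. J·K: ✗ does not match
  C. K: ✗ does not match
  D. kg·m²/(s²·K): ✓ matches
  E. W/K: ✗ does not match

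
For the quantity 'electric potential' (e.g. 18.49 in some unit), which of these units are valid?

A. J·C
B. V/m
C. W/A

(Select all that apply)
C

electric potential has SI base units: kg * m^2 / (A * s^3)

Checking each option against kg * m^2 / (A * s^3):
  A. J·C: ✗ does not match
  B. V/m: ✗ does not match
  C. W/A: ✓ matches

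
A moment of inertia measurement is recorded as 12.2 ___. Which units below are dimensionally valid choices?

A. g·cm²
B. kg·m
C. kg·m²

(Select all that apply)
A, C

moment of inertia has SI base units: kg * m^2

Checking each option against kg * m^2:
  A. g·cm²: ✓ matches
  B. kg·m: ✗ does not match
  C. kg·m²: ✓ matches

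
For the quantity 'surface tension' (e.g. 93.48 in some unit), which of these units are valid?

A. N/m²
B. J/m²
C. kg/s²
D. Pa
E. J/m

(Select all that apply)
B, C

surface tension has SI base units: kg / s^2

Checking each option against kg / s^2:
  A. N/m²: ✗ does not match
  B. J/m²: ✓ matches
  C. kg/s²: ✓ matches
  D. Pa: ✗ does not match
  E. J/m: ✗ does not match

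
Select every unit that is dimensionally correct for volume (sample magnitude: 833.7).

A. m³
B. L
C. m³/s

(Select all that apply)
A, B

volume has SI base units: m^3

Checking each option against m^3:
  A. m³: ✓ matches
  B. L: ✓ matches
  C. m³/s: ✗ does not match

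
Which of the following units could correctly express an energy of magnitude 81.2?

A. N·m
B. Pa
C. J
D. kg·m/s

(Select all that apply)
A, C

energy has SI base units: kg * m^2 / s^2

Checking each option against kg * m^2 / s^2:
  A. N·m: ✓ matches
  B. Pa: ✗ does not match
  C. J: ✓ matches
  D. kg·m/s: ✗ does not match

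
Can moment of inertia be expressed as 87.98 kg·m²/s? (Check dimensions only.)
No

moment of inertia has SI base units: kg * m^2
kg·m²/s does NOT reduce to kg * m^2; a valid unit for moment of inertia would be e.g. kg·m².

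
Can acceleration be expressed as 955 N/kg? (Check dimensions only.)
Yes

acceleration has SI base units: m / s^2
N/kg reduces to the same SI base units, so it is a valid unit for acceleration.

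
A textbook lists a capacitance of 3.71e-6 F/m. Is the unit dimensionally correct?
No

capacitance has SI base units: A^2 * s^4 / (kg * m^2)
F/m does NOT reduce to A^2 * s^4 / (kg * m^2); a valid unit for capacitance would be e.g. F.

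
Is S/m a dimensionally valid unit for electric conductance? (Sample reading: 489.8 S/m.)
No

electric conductance has SI base units: A^2 * s^3 / (kg * m^2)
S/m does NOT reduce to A^2 * s^3 / (kg * m^2); a valid unit for electric conductance would be e.g. S.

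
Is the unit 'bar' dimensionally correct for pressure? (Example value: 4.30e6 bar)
Yes

pressure has SI base units: kg / (m * s^2)
bar reduces to the same SI base units, so it is a valid unit for pressure.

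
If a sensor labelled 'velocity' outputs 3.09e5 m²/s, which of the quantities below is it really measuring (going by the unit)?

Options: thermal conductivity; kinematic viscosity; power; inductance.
kinematic viscosity

velocity should have units dimensionally equivalent to m / s (e.g. m/s).
The given unit 'm²/s' reduces to m^2 / s. Of the listed options, that is the dimensionality of kinematic viscosity.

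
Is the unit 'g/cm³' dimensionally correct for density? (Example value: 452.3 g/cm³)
Yes

density has SI base units: kg / m^3
g/cm³ reduces to the same SI base units, so it is a valid unit for density.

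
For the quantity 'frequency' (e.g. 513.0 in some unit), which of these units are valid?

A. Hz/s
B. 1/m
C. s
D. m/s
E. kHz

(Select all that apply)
E

frequency has SI base units: 1 / s

Checking each option against 1 / s:
  A. Hz/s: ✗ does not match
  B. 1/m: ✗ does not match
  C. s: ✗ does not match
  D. m/s: ✗ does not match
  E. kHz: ✓ matches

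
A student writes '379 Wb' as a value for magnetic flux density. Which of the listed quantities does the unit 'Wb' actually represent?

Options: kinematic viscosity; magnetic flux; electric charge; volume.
magnetic flux

magnetic flux density should have units dimensionally equivalent to kg / (A * s^2) (e.g. T).
The given unit 'Wb' reduces to kg * m^2 / (A * s^2). Of the listed options, that is the dimensionality of magnetic flux.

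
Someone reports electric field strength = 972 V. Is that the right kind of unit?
No

electric field strength has SI base units: kg * m / (A * s^3)
V does NOT reduce to kg * m / (A * s^3); a valid unit for electric field strength would be e.g. V/m.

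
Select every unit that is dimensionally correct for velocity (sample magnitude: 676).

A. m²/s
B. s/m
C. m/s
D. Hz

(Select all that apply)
C

velocity has SI base units: m / s

Checking each option against m / s:
  A. m²/s: ✗ does not match
  B. s/m: ✗ does not match
  C. m/s: ✓ matches
  D. Hz: ✗ does not match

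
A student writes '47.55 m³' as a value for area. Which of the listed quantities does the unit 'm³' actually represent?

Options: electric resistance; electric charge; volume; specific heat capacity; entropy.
volume

area should have units dimensionally equivalent to m^2 (e.g. m²).
The given unit 'm³' reduces to m^3. Of the listed options, that is the dimensionality of volume.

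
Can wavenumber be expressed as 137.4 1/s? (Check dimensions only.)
No

wavenumber has SI base units: 1 / m
1/s does NOT reduce to 1 / m; a valid unit for wavenumber would be e.g. 1/m.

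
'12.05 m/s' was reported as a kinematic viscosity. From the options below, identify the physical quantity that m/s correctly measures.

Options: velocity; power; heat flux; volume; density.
velocity

kinematic viscosity should have units dimensionally equivalent to m^2 / s (e.g. m²/s).
The given unit 'm/s' reduces to m / s. Of the listed options, that is the dimensionality of velocity.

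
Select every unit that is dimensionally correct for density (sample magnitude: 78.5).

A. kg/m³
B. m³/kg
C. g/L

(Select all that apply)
A, C

density has SI base units: kg / m^3

Checking each option against kg / m^3:
  A. kg/m³: ✓ matches
  B. m³/kg: ✗ does not match
  C. g/L: ✓ matches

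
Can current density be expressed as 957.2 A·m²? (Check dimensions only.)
No

current density has SI base units: A / m^2
A·m² does NOT reduce to A / m^2; a valid unit for current density would be e.g. A/m².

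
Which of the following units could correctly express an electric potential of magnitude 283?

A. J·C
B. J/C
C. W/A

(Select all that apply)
B, C

electric potential has SI base units: kg * m^2 / (A * s^3)

Checking each option against kg * m^2 / (A * s^3):
  A. J·C: ✗ does not match
  B. J/C: ✓ matches
  C. W/A: ✓ matches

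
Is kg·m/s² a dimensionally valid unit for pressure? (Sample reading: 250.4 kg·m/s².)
No

pressure has SI base units: kg / (m * s^2)
kg·m/s² does NOT reduce to kg / (m * s^2); a valid unit for pressure would be e.g. Pa.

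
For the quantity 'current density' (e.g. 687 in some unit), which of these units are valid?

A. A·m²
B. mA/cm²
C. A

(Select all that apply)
B

current density has SI base units: A / m^2

Checking each option against A / m^2:
  A. A·m²: ✗ does not match
  B. mA/cm²: ✓ matches
  C. A: ✗ does not match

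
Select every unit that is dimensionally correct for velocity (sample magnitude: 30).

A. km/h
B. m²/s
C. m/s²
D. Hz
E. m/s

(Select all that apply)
A, E

velocity has SI base units: m / s

Checking each option against m / s:
  A. km/h: ✓ matches
  B. m²/s: ✗ does not match
  C. m/s²: ✗ does not match
  D. Hz: ✗ does not match
  E. m/s: ✓ matches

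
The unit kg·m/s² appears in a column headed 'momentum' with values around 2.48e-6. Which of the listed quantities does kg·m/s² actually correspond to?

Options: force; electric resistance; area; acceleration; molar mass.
force

momentum should have units dimensionally equivalent to kg * m / s (e.g. kg·m/s).
The given unit 'kg·m/s²' reduces to kg * m / s^2. Of the listed options, that is the dimensionality of force.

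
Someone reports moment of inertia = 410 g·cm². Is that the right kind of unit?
Yes

moment of inertia has SI base units: kg * m^2
g·cm² reduces to the same SI base units, so it is a valid unit for moment of inertia.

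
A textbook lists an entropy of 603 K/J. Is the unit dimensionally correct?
No

entropy has SI base units: kg * m^2 / (s^2 * K)
K/J does NOT reduce to kg * m^2 / (s^2 * K); a valid unit for entropy would be e.g. J/K.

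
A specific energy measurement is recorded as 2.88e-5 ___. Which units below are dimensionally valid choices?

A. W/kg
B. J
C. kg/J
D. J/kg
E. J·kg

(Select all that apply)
D

specific energy has SI base units: m^2 / s^2

Checking each option against m^2 / s^2:
  A. W/kg: ✗ does not match
  B. J: ✗ does not match
  C. kg/J: ✗ does not match
  D. J/kg: ✓ matches
  E. J·kg: ✗ does not match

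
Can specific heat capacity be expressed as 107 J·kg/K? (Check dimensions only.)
No

specific heat capacity has SI base units: m^2 / (s^2 * K)
J·kg/K does NOT reduce to m^2 / (s^2 * K); a valid unit for specific heat capacity would be e.g. J/(kg·K).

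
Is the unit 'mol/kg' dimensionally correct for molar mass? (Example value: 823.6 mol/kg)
No

molar mass has SI base units: kg / mol
mol/kg does NOT reduce to kg / mol; a valid unit for molar mass would be e.g. kg/mol.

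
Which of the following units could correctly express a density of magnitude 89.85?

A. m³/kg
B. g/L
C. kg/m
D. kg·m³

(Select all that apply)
B

density has SI base units: kg / m^3

Checking each option against kg / m^3:
  A. m³/kg: ✗ does not match
  B. g/L: ✓ matches
  C. kg/m: ✗ does not match
  D. kg·m³: ✗ does not match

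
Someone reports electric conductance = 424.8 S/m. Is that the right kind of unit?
No

electric conductance has SI base units: A^2 * s^3 / (kg * m^2)
S/m does NOT reduce to A^2 * s^3 / (kg * m^2); a valid unit for electric conductance would be e.g. S.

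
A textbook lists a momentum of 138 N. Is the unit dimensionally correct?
No

momentum has SI base units: kg * m / s
N does NOT reduce to kg * m / s; a valid unit for momentum would be e.g. kg·m/s.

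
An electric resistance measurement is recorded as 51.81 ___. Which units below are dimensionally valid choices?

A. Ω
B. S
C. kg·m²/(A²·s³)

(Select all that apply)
A, C

electric resistance has SI base units: kg * m^2 / (A^2 * s^3)

Checking each option against kg * m^2 / (A^2 * s^3):
  A. Ω: ✓ matches
  B. S: ✗ does not match
  C. kg·m²/(A²·s³): ✓ matches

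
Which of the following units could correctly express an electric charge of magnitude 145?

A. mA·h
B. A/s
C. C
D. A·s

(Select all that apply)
A, C, D

electric charge has SI base units: A * s

Checking each option against A * s:
  A. mA·h: ✓ matches
  B. A/s: ✗ does not match
  C. C: ✓ matches
  D. A·s: ✓ matches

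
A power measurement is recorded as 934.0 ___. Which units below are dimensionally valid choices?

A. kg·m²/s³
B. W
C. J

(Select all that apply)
A, B

power has SI base units: kg * m^2 / s^3

Checking each option against kg * m^2 / s^3:
  A. kg·m²/s³: ✓ matches
  B. W: ✓ matches
  C. J: ✗ does not match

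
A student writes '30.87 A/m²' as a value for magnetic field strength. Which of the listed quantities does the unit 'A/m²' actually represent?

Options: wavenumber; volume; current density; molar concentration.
current density

magnetic field strength should have units dimensionally equivalent to A / m (e.g. A/m).
The given unit 'A/m²' reduces to A / m^2. Of the listed options, that is the dimensionality of current density.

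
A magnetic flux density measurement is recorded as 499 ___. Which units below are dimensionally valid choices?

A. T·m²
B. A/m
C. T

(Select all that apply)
C

magnetic flux density has SI base units: kg / (A * s^2)

Checking each option against kg / (A * s^2):
  A. T·m²: ✗ does not match
  B. A/m: ✗ does not match
  C. T: ✓ matches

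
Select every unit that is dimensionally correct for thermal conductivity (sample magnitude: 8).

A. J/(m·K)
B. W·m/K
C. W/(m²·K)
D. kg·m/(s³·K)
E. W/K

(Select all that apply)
D

thermal conductivity has SI base units: kg * m / (s^3 * K)

Checking each option against kg * m / (s^3 * K):
  A. J/(m·K): ✗ does not match
  B. W·m/K: ✗ does not match
  C. W/(m²·K): ✗ does not match
  D. kg·m/(s³·K): ✓ matches
  E. W/K: ✗ does not match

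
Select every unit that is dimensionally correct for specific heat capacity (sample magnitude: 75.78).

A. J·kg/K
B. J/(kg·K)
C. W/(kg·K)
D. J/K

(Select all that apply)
B

specific heat capacity has SI base units: m^2 / (s^2 * K)

Checking each option against m^2 / (s^2 * K):
  A. J·kg/K: ✗ does not match
  B. J/(kg·K): ✓ matches
  C. W/(kg·K): ✗ does not match
  D. J/K: ✗ does not match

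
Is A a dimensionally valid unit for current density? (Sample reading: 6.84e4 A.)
No

current density has SI base units: A / m^2
A does NOT reduce to A / m^2; a valid unit for current density would be e.g. A/m².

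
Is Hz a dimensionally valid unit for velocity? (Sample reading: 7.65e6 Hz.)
No

velocity has SI base units: m / s
Hz does NOT reduce to m / s; a valid unit for velocity would be e.g. m/s.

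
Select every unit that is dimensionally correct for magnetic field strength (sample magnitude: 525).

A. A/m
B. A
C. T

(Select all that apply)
A

magnetic field strength has SI base units: A / m

Checking each option against A / m:
  A. A/m: ✓ matches
  B. A: ✗ does not match
  C. T: ✗ does not match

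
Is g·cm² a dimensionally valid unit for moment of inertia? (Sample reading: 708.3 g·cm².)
Yes

moment of inertia has SI base units: kg * m^2
g·cm² reduces to the same SI base units, so it is a valid unit for moment of inertia.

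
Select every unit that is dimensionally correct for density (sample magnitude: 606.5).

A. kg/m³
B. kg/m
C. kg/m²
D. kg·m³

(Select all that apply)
A

density has SI base units: kg / m^3

Checking each option against kg / m^3:
  A. kg/m³: ✓ matches
  B. kg/m: ✗ does not match
  C. kg/m²: ✗ does not match
  D. kg·m³: ✗ does not match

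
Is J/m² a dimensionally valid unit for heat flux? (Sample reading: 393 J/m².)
No

heat flux has SI base units: kg / s^3
J/m² does NOT reduce to kg / s^3; a valid unit for heat flux would be e.g. W/m².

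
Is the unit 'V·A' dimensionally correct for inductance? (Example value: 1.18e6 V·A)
No

inductance has SI base units: kg * m^2 / (A^2 * s^2)
V·A does NOT reduce to kg * m^2 / (A^2 * s^2); a valid unit for inductance would be e.g. H.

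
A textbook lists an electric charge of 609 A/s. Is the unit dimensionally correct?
No

electric charge has SI base units: A * s
A/s does NOT reduce to A * s; a valid unit for electric charge would be e.g. C.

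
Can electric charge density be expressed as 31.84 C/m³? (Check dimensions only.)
Yes

electric charge density has SI base units: A * s / m^3
C/m³ reduces to the same SI base units, so it is a valid unit for electric charge density.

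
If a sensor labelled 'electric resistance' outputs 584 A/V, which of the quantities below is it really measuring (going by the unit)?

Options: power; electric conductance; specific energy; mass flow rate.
electric conductance

electric resistance should have units dimensionally equivalent to kg * m^2 / (A^2 * s^3) (e.g. Ω).
The given unit 'A/V' reduces to A^2 * s^3 / (kg * m^2). Of the listed options, that is the dimensionality of electric conductance.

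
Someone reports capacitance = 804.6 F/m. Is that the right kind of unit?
No

capacitance has SI base units: A^2 * s^4 / (kg * m^2)
F/m does NOT reduce to A^2 * s^4 / (kg * m^2); a valid unit for capacitance would be e.g. F.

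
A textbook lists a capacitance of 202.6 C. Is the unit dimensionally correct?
No

capacitance has SI base units: A^2 * s^4 / (kg * m^2)
C does NOT reduce to A^2 * s^4 / (kg * m^2); a valid unit for capacitance would be e.g. F.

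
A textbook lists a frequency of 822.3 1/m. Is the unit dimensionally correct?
No

frequency has SI base units: 1 / s
1/m does NOT reduce to 1 / s; a valid unit for frequency would be e.g. Hz.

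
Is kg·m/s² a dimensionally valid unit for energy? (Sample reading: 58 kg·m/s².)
No

energy has SI base units: kg * m^2 / s^2
kg·m/s² does NOT reduce to kg * m^2 / s^2; a valid unit for energy would be e.g. J.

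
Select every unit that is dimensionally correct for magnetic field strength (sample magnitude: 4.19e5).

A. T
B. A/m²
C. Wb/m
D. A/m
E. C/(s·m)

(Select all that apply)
D, E

magnetic field strength has SI base units: A / m

Checking each option against A / m:
  A. T: ✗ does not match
  B. A/m²: ✗ does not match
  C. Wb/m: ✗ does not match
  D. A/m: ✓ matches
  E. C/(s·m): ✓ matches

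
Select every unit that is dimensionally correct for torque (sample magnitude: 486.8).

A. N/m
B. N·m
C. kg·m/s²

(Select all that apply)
B

torque has SI base units: kg * m^2 / s^2

Checking each option against kg * m^2 / s^2:
  A. N/m: ✗ does not match
  B. N·m: ✓ matches
  C. kg·m/s²: ✗ does not match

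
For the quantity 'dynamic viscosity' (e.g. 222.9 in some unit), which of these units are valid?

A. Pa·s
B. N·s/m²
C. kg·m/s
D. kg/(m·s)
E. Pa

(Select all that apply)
A, B, D

dynamic viscosity has SI base units: kg / (m * s)

Checking each option against kg / (m * s):
  A. Pa·s: ✓ matches
  B. N·s/m²: ✓ matches
  C. kg·m/s: ✗ does not match
  D. kg/(m·s): ✓ matches
  E. Pa: ✗ does not match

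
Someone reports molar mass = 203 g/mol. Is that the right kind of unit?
Yes

molar mass has SI base units: kg / mol
g/mol reduces to the same SI base units, so it is a valid unit for molar mass.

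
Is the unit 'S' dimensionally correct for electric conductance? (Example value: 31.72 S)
Yes

electric conductance has SI base units: A^2 * s^3 / (kg * m^2)
S reduces to the same SI base units, so it is a valid unit for electric conductance.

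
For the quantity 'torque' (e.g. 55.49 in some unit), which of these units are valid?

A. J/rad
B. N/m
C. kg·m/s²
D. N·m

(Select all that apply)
A, D

torque has SI base units: kg * m^2 / s^2

Checking each option against kg * m^2 / s^2:
  A. J/rad: ✓ matches
  B. N/m: ✗ does not match
  C. kg·m/s²: ✗ does not match
  D. N·m: ✓ matches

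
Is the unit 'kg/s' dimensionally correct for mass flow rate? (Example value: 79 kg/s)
Yes

mass flow rate has SI base units: kg / s
kg/s reduces to the same SI base units, so it is a valid unit for mass flow rate.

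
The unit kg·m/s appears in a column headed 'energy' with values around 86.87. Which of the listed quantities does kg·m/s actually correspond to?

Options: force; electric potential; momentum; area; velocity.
momentum

energy should have units dimensionally equivalent to kg * m^2 / s^2 (e.g. J).
The given unit 'kg·m/s' reduces to kg * m / s. Of the listed options, that is the dimensionality of momentum.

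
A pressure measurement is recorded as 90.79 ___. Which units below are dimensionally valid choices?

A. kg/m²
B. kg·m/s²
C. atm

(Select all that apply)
C

pressure has SI base units: kg / (m * s^2)

Checking each option against kg / (m * s^2):
  A. kg/m²: ✗ does not match
  B. kg·m/s²: ✗ does not match
  C. atm: ✓ matches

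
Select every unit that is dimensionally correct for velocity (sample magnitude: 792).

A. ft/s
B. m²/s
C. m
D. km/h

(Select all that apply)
A, D

velocity has SI base units: m / s

Checking each option against m / s:
  A. ft/s: ✓ matches
  B. m²/s: ✗ does not match
  C. m: ✗ does not match
  D. km/h: ✓ matches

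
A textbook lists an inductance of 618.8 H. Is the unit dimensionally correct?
Yes

inductance has SI base units: kg * m^2 / (A^2 * s^2)
H reduces to the same SI base units, so it is a valid unit for inductance.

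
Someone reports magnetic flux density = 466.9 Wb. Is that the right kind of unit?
No

magnetic flux density has SI base units: kg / (A * s^2)
Wb does NOT reduce to kg / (A * s^2); a valid unit for magnetic flux density would be e.g. T.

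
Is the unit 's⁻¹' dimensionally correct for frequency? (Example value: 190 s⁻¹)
Yes

frequency has SI base units: 1 / s
s⁻¹ reduces to the same SI base units, so it is a valid unit for frequency.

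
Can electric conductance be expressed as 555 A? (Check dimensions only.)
No

electric conductance has SI base units: A^2 * s^3 / (kg * m^2)
A does NOT reduce to A^2 * s^3 / (kg * m^2); a valid unit for electric conductance would be e.g. S.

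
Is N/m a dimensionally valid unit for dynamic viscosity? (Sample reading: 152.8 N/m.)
No

dynamic viscosity has SI base units: kg / (m * s)
N/m does NOT reduce to kg / (m * s); a valid unit for dynamic viscosity would be e.g. Pa·s.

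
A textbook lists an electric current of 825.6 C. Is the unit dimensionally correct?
No

electric current has SI base units: A
C does NOT reduce to A; a valid unit for electric current would be e.g. A.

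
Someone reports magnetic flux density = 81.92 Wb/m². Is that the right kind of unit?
Yes

magnetic flux density has SI base units: kg / (A * s^2)
Wb/m² reduces to the same SI base units, so it is a valid unit for magnetic flux density.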